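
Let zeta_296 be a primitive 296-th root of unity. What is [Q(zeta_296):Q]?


The degree equals Euler's totient phi(296).
296 = 2^3 * 37
phi(296) = 144

144


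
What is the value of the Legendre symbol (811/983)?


p = 983 is prime, so compute (811/983) with the reciprocity algorithm (Jacobi-symbol steps: pull out 2s via (2/n), flip via reciprocity, reduce):
  reciprocity: (811/983) -> -(983/811)
  reduce: (172/811)
  pull out 2: (2/811) = -1  (since 811 mod 8 = 3)
  pull out 2: (2/811) = -1  (since 811 mod 8 = 3)
  reciprocity: (43/811) -> -(811/43)
  reduce: (37/43)
  reciprocity: (37/43) -> +(43/37)
  reduce: (6/37)
  pull out 2: (2/37) = -1  (since 37 mod 8 = 5)
  reciprocity: (3/37) -> +(37/3)
  reduce: (1/3)
  (1/3) = 1
Product of signs = -1
(811/983) = -1

-1


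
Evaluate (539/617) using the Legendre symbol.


p = 617 is prime, so compute (539/617) with the reciprocity algorithm (Jacobi-symbol steps: pull out 2s via (2/n), flip via reciprocity, reduce):
  reciprocity: (539/617) -> +(617/539)
  reduce: (78/539)
  pull out 2: (2/539) = -1  (since 539 mod 8 = 3)
  reciprocity: (39/539) -> -(539/39)
  reduce: (32/39)
  pull out 2: (2/39) = +1  (since 39 mod 8 = 7)
  pull out 2: (2/39) = +1  (since 39 mod 8 = 7)
  pull out 2: (2/39) = +1  (since 39 mod 8 = 7)
  pull out 2: (2/39) = +1  (since 39 mod 8 = 7)
  pull out 2: (2/39) = +1  (since 39 mod 8 = 7)
  (1/39) = 1
Product of signs = 1
(539/617) = 1

1


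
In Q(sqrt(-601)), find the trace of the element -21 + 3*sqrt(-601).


Tr(a + b*sqrt(d)) = (a + b*sqrt(d)) + (a - b*sqrt(d)) = 2a
= 2 * (-21)
= -42

-42


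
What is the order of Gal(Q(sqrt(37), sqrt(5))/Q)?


The 2 square roots of distinct primes are multiplicatively independent over Q,
so [K:Q] = 2^2 and Gal(K/Q) is isomorphic to (Z/2Z)^2.
|Gal| = 2^2 = 4

4


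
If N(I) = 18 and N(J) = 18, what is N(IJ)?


N(IJ) = N(I) * N(J)
= 18 * 18
= 324

324


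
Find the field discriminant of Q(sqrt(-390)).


For K = Q(sqrt(d)) with d squarefree: disc(K) = d if d = 1 mod 4, and disc(K) = 4d if d = 2 or 3 mod 4.
Here d = -390, and d mod 4 = 2.
d = 2 mod 4, not 1 (O_K = Z[sqrt(d)]), so disc(K) = 4d = 4 * (-390) = -1560

-1560


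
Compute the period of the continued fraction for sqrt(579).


Run the CF algorithm for sqrt(579).
a_0 = floor(sqrt(579)) = 24; set m_0=0, q_0=1.
Recurrence: m' = q*a - m,  q' = (d - m'^2)/q,  a' = floor((a_0 + m')/q').
  step 1: m=24, q=3, a=16
  step 2: m=24, q=1, a=48
a_2 = 2*a_0 = 48, so the period closes here.
sqrt(579) = [24; 16, 48]
Period length = 2

2


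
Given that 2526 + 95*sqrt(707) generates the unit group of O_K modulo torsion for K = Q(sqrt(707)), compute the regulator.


epsilon = 2526 + 95*sqrt(707)
= 5051.9998
R = ln(5051.9998)
= 8.5275

8.5275


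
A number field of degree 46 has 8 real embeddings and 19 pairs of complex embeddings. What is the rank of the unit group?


By Dirichlet's unit theorem:
rank = r1 + r2 - 1
= 8 + 19 - 1
= 26

26


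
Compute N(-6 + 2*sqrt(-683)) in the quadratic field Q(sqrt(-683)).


N(a + b*sqrt(d)) = a^2 - d*b^2
= (-6)^2 - (-683)*(2)^2
= 36 + 2732
= 2768

2768


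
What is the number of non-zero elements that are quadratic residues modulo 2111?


For prime p, the number of non-zero quadratic residues is (p-1)/2.
= (2111-1)/2
= 1055

1055


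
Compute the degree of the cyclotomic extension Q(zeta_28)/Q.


The degree equals Euler's totient phi(28).
28 = 2^2 * 7
phi(28) = 12

12


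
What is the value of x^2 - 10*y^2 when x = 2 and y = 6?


x^2 - d*y^2
= 2^2 - 10*6^2
= 4 - 360
= -356

-356


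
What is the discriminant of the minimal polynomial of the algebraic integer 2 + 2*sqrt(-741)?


The element 2 + 2*sqrt(-741) has minimal polynomial:
x^2 - 4*x + 2968
Discriminant = (-4)^2 - 4*(2968)
= 16 - 11872
= -11856

-11856


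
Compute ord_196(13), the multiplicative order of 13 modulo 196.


We want ord_196(13), the smallest k >= 1 with 13^k = 1 mod 196.
n = 196 = 2^2 * 7^2, phi(196) = 84; the order divides phi(n).
Divisors of 84: 1, 2, 3, 4, 6, 7, 12, 14, 21, 28, 42, 84
Repeated squaring mod 196: 13^1 = 13, 13^2 = 169, 13^4 = 141, 13^8 = 85, 13^16 = 169, 13^32 = 141, 13^64 = 85
Test divisors in increasing order:
  k=1: 13^1 = 13 mod 196
  k=2: 13^2 = 169 mod 196
  k=3: 13^3 = 169 * 13 = 41 mod 196
  k=4: 13^4 = 141 mod 196
  k=6: 13^6 = 141 * 169 = 113 mod 196
  k=7: 13^7 = 141 * 169 * 13 = 97 mod 196
  k=12: 13^12 = 85 * 141 = 29 mod 196
  k=14: 13^14 = 85 * 141 * 169 = 1 mod 196  <- first divisor giving 1
Order = 14

14


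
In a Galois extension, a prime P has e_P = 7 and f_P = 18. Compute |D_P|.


|D_P| = e * f
= 7 * 18
= 126

126


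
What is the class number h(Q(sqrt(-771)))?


K = Q(sqrt(-771)). d mod 4 = 1, so D = disc(K) = d = -771
h(K) equals the number of primitive reduced positive-definite forms (a, b, c) = a*x^2 + b*x*y + c*y^2 with b^2 - 4ac = D,
where reduced means |b| <= a <= c, with b >= 0 whenever |b| = a or a = c, and primitive means gcd(a, b, c) = 1.
Reduced forces 3a^2 <= |D| = 771, so 1 <= a <= 16; b must have the parity of D, and c = (b^2 - D)/(4a) must be an integer >= a.
Enumerate a = 1..16, b in [-a, a]:
  a=1: (1, 1, 193)  [1]
  a=2: none
  a=3: (3, 3, 65)  [1]
  a=4: none
  a=5: (5, -3, 39), (5, 3, 39)  [2]
  a=6..12: none
  a=13: (13, -3, 15), (13, 3, 15)  [2]
  a=14..16: none
Total reduced forms: 1 + 1 + 2 + 2 = 6
h = 6

6


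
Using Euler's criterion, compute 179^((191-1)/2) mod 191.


p = 191 is prime and the exponent is (p-1)/2 = 95, so by Euler's criterion 179^95 = (179/191) = +1 or -1 mod 191.
Compute by square-and-multiply:
  95 = 64 + 16 + 8 + 4 + 2 + 1 (binary 1011111)
  Repeated squaring mod 191: 179^1 = 179, 179^2 = 144, 179^4 = 108, 179^8 = 13, 179^16 = 169, 179^32 = 102, 179^64 = 90
  179^95 = 179^64 * 179^16 * 179^8 * 179^4 * 179^2 * 179^1 = 90 * 169 * 13 * 108 * 144 * 179 mod 191
    90 * 169 = 15210 = 121 mod 191
    121 * 13 = 1573 = 45 mod 191
    45 * 108 = 4860 = 85 mod 191
    85 * 144 = 12240 = 16 mod 191
    16 * 179 = 2864 = 190 mod 191
  179^95 = 190 mod 191
Result 190 = p - 1 = -1 mod 191: 179 is a quadratic non-residue mod 191. As a residue in [0, p-1] the value is 190.
179^95 mod 191 = 190

190


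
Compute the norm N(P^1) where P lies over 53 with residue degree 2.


N(P^a) = p^(a*f)
= 53^(1*2)
= 53^2
= 2809

2809


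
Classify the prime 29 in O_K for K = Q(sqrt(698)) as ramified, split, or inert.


K = Q(sqrt(698)). Since d mod 4 = 2, disc(K) = 2792.
Check p | disc: 2792 mod 29 = 8.
p does not divide disc. Compute Legendre symbol (d/p):
2^((29-1)/2) mod 29 = -1
(d/p) = -1, so p is inert: (p) stays prime with e=1, f=2, g=1.
Therefore p is inert.

inert


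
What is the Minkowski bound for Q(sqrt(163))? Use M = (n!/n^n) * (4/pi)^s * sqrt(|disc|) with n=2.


d = 163, d mod 4 = 3, so disc(K) = 4d = 652; |disc(K)| = 652
Real quadratic field, so n = 2, s = r2 = 0, r1 = 2
M = (n!/n^n) * (4/pi)^s * sqrt(|disc(K)|) = (2!/2^2) * (4/pi)^0 * sqrt(652)
= 0.5 * 1.000000 * 25.534291
= 12.7671

12.7671


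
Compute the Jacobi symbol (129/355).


Compute (129/355) via quadratic reciprocity:
  reciprocity: (129/355) -> +(355/129)
  reduce: (97/129)
  reciprocity: (97/129) -> +(129/97)
  reduce: (32/97)
  pull out 2: (2/97) = +1  (since 97 mod 8 = 1)
  pull out 2: (2/97) = +1  (since 97 mod 8 = 1)
  pull out 2: (2/97) = +1  (since 97 mod 8 = 1)
  pull out 2: (2/97) = +1  (since 97 mod 8 = 1)
  pull out 2: (2/97) = +1  (since 97 mod 8 = 1)
  (1/97) = 1
Product of signs = 1

1


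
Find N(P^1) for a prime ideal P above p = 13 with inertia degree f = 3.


N(P^a) = p^(a*f)
= 13^(1*3)
= 13^3
= 2197

2197


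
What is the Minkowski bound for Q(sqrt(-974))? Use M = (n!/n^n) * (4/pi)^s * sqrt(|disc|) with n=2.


d = -974, d mod 4 = 2, so disc(K) = 4d = -3896; |disc(K)| = 3896
Imaginary quadratic field, so n = 2, s = r2 = 1, r1 = 0
M = (n!/n^n) * (4/pi)^s * sqrt(|disc(K)|) = (2!/2^2) * (4/pi)^1 * sqrt(3896)
= 0.5 * 1.273240 * 62.417946
= 39.7365

39.7365


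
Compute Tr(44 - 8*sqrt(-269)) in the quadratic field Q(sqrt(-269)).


Tr(a + b*sqrt(d)) = (a + b*sqrt(d)) + (a - b*sqrt(d)) = 2a
= 2 * (44)
= 88

88


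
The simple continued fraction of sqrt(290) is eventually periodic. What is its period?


Run the CF algorithm for sqrt(290).
a_0 = floor(sqrt(290)) = 17; set m_0=0, q_0=1.
Recurrence: m' = q*a - m,  q' = (d - m'^2)/q,  a' = floor((a_0 + m')/q').
  step 1: m=17, q=1, a=34
a_1 = 2*a_0 = 34, so the period closes here.
sqrt(290) = [17; 34]
Period length = 1

1


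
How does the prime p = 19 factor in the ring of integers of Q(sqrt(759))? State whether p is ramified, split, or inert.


K = Q(sqrt(759)). Since d mod 4 = 3, disc(K) = 3036.
Check p | disc: 3036 mod 19 = 15.
p does not divide disc. Compute Legendre symbol (d/p):
18^((19-1)/2) mod 19 = -1
(d/p) = -1, so p is inert: (p) stays prime with e=1, f=2, g=1.
Therefore p is inert.

inert


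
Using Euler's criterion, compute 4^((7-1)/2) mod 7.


p = 7 is prime and the exponent is (p-1)/2 = 3, so by Euler's criterion 4^3 = (4/7) = +1 or -1 mod 7.
Compute by square-and-multiply:
  3 = 2 + 1 (binary 11)
  Repeated squaring mod 7: 4^1 = 4, 4^2 = 2
  4^3 = 4^2 * 4^1 = 2 * 4 mod 7
    2 * 4 = 8 = 1 mod 7
  4^3 = 1 mod 7
Result 1: 4 is a quadratic residue mod 7.
4^3 mod 7 = 1

1


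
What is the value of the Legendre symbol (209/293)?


p = 293 is prime, so compute (209/293) with the reciprocity algorithm (Jacobi-symbol steps: pull out 2s via (2/n), flip via reciprocity, reduce):
  reciprocity: (209/293) -> +(293/209)
  reduce: (84/209)
  pull out 2: (2/209) = +1  (since 209 mod 8 = 1)
  pull out 2: (2/209) = +1  (since 209 mod 8 = 1)
  reciprocity: (21/209) -> +(209/21)
  reduce: (20/21)
  pull out 2: (2/21) = -1  (since 21 mod 8 = 5)
  pull out 2: (2/21) = -1  (since 21 mod 8 = 5)
  reciprocity: (5/21) -> +(21/5)
  reduce: (1/5)
  (1/5) = 1
Product of signs = 1
(209/293) = 1

1


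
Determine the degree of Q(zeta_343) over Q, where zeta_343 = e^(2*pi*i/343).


The degree equals Euler's totient phi(343).
343 = 7^3
phi(343) = 294

294


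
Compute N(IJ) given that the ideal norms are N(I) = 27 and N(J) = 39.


N(IJ) = N(I) * N(J)
= 27 * 39
= 1053

1053


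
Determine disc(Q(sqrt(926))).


For K = Q(sqrt(d)) with d squarefree: disc(K) = d if d = 1 mod 4, and disc(K) = 4d if d = 2 or 3 mod 4.
Here d = 926, and d mod 4 = 2.
d = 2 mod 4, not 1 (O_K = Z[sqrt(d)]), so disc(K) = 4d = 4 * (926) = 3704

3704


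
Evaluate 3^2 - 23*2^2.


x^2 - d*y^2
= 3^2 - 23*2^2
= 9 - 92
= -83

-83


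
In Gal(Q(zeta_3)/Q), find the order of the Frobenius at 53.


The Frobenius at p in Gal(Q(zeta_n)/Q) = (Z/nZ)* is the class of p, so its order is ord_3(53), the smallest k >= 1 with 53^k = 1 mod 3.
n = 3 = 3, phi(3) = 2; the order divides phi(n).
Divisors of 2: 1, 2
Repeated squaring mod 3: 53^1 = 2, 53^2 = 1
Test divisors in increasing order:
  k=1: 53^1 = 2 mod 3
  k=2: 53^2 = 1 mod 3  <- first divisor giving 1
Order = 2

2


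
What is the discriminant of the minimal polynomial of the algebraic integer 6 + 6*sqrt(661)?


The element 6 + 6*sqrt(661) has minimal polynomial:
x^2 - 12*x - 23760
Discriminant = (-12)^2 - 4*(-23760)
= 144 + 95040
= 95184

95184


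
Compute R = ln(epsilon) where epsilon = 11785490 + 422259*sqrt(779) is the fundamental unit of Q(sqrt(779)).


epsilon = 11785490 + 422259*sqrt(779)
= 2.3571e+07
R = ln(2.3571e+07)
= 16.9755

16.9755


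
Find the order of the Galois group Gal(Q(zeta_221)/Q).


|Gal(Q(zeta_221)/Q)| = phi(221)
= 192

192


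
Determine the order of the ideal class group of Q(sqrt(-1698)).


K = Q(sqrt(-1698)). d mod 4 = 2, so D = disc(K) = 4d = -6792
h(K) equals the number of primitive reduced positive-definite forms (a, b, c) = a*x^2 + b*x*y + c*y^2 with b^2 - 4ac = D,
where reduced means |b| <= a <= c, with b >= 0 whenever |b| = a or a = c, and primitive means gcd(a, b, c) = 1.
Reduced forces 3a^2 <= |D| = 6792, so 1 <= a <= 47; b must have the parity of D, and c = (b^2 - D)/(4a) must be an integer >= a.
Enumerate a = 1..47, b in [-a, a]:
  a=1: (1, 0, 1698)  [1]
  a=2: (2, 0, 849)  [1]
  a=3: (3, 0, 566)  [1]
  a=4..5: none
  a=6: (6, 0, 283)  [1]
  a=7..16: none
  a=17: (17, -12, 102), (17, 12, 102)  [2]
  a=18..22: none
  a=23: (23, -4, 74), (23, 4, 74)  [2]
  a=24..28: none
  a=29: (29, -20, 62), (29, 20, 62)  [2]
  a=30: none
  a=31: (31, -20, 58), (31, 20, 58)  [2]
  a=32..33: none
  a=34: (34, -12, 51), (34, 12, 51)  [2]
  a=35..36: none
  a=37: (37, -4, 46), (37, 4, 46)  [2]
  a=38..47: none
Total reduced forms: 1 + 1 + 1 + 1 + 2 + 2 + 2 + 2 + 2 + 2 = 16
h = 16

16


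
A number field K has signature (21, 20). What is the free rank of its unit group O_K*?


By Dirichlet's unit theorem:
rank = r1 + r2 - 1
= 21 + 20 - 1
= 40

40


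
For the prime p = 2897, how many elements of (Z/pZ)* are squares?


For prime p, the number of non-zero quadratic residues is (p-1)/2.
= (2897-1)/2
= 1448

1448


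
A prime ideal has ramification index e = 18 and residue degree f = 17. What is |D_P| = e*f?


|D_P| = e * f
= 18 * 17
= 306

306


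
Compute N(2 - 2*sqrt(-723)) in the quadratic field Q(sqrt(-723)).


N(a + b*sqrt(d)) = a^2 - d*b^2
= (2)^2 - (-723)*(-2)^2
= 4 + 2892
= 2896

2896


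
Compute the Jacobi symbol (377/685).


Compute (377/685) via quadratic reciprocity:
  reciprocity: (377/685) -> +(685/377)
  reduce: (308/377)
  pull out 2: (2/377) = +1  (since 377 mod 8 = 1)
  pull out 2: (2/377) = +1  (since 377 mod 8 = 1)
  reciprocity: (77/377) -> +(377/77)
  reduce: (69/77)
  reciprocity: (69/77) -> +(77/69)
  reduce: (8/69)
  pull out 2: (2/69) = -1  (since 69 mod 8 = 5)
  pull out 2: (2/69) = -1  (since 69 mod 8 = 5)
  pull out 2: (2/69) = -1  (since 69 mod 8 = 5)
  (1/69) = 1
Product of signs = -1

-1


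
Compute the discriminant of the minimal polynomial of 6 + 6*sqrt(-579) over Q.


The element 6 + 6*sqrt(-579) has minimal polynomial:
x^2 - 12*x + 20880
Discriminant = (-12)^2 - 4*(20880)
= 144 - 83520
= -83376

-83376


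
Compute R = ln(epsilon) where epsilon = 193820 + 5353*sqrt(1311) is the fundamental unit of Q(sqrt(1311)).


epsilon = 193820 + 5353*sqrt(1311)
= 387640.0000
R = ln(387640.0000)
= 12.8678

12.8678


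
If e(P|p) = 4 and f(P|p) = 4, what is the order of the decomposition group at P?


|D_P| = e * f
= 4 * 4
= 16

16


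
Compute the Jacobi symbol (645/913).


Compute (645/913) via quadratic reciprocity:
  reciprocity: (645/913) -> +(913/645)
  reduce: (268/645)
  pull out 2: (2/645) = -1  (since 645 mod 8 = 5)
  pull out 2: (2/645) = -1  (since 645 mod 8 = 5)
  reciprocity: (67/645) -> +(645/67)
  reduce: (42/67)
  pull out 2: (2/67) = -1  (since 67 mod 8 = 3)
  reciprocity: (21/67) -> +(67/21)
  reduce: (4/21)
  pull out 2: (2/21) = -1  (since 21 mod 8 = 5)
  pull out 2: (2/21) = -1  (since 21 mod 8 = 5)
  (1/21) = 1
Product of signs = -1

-1


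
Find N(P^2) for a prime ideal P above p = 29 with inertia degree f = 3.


N(P^a) = p^(a*f)
= 29^(2*3)
= 29^6
= 594823321

594823321


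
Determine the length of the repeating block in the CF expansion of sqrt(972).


Run the CF algorithm for sqrt(972).
a_0 = floor(sqrt(972)) = 31; set m_0=0, q_0=1.
Recurrence: m' = q*a - m,  q' = (d - m'^2)/q,  a' = floor((a_0 + m')/q').
  step 1: m=31, q=11, a=5
  step 2: m=24, q=36, a=1
  step 3: m=12, q=23, a=1
  step 4: m=11, q=37, a=1
  step 5: m=26, q=8, a=7
  step 6: m=30, q=9, a=6
  step 7: m=24, q=44, a=1
  step 8: m=20, q=13, a=3
  step 9: m=19, q=47, a=1
  step 10: m=28, q=4, a=14
  step 11: m=28, q=47, a=1
  step 12: m=19, q=13, a=3
  step 13: m=20, q=44, a=1
  step 14: m=24, q=9, a=6
  step 15: m=30, q=8, a=7
  step 16: m=26, q=37, a=1
  step 17: m=11, q=23, a=1
  step 18: m=12, q=36, a=1
  step 19: m=24, q=11, a=5
  step 20: m=31, q=1, a=62
a_20 = 2*a_0 = 62, so the period closes here.
sqrt(972) = [31; 5, 1, 1, 1, 7, 6, 1, 3, 1, 14, 1, 3, 1, 6, 7, 1, 1, 1, 5, 62]
Period length = 20

20


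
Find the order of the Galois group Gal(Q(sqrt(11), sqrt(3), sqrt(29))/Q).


The 3 square roots of distinct primes are multiplicatively independent over Q,
so [K:Q] = 2^3 and Gal(K/Q) is isomorphic to (Z/2Z)^3.
|Gal| = 2^3 = 8

8


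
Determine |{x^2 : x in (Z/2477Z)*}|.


For prime p, the number of non-zero quadratic residues is (p-1)/2.
= (2477-1)/2
= 1238

1238


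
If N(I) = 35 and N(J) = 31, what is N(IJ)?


N(IJ) = N(I) * N(J)
= 35 * 31
= 1085

1085


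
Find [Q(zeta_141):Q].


The degree equals Euler's totient phi(141).
141 = 3 * 47
phi(141) = 92

92


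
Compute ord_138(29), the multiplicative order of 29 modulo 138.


We want ord_138(29), the smallest k >= 1 with 29^k = 1 mod 138.
n = 138 = 2 * 3 * 23, phi(138) = 44; the order divides phi(n).
Divisors of 44: 1, 2, 4, 11, 22, 44
Repeated squaring mod 138: 29^1 = 29, 29^2 = 13, 29^4 = 31, 29^8 = 133, 29^16 = 25, 29^32 = 73
Test divisors in increasing order:
  k=1: 29^1 = 29 mod 138
  k=2: 29^2 = 13 mod 138
  k=4: 29^4 = 31 mod 138
  k=11: 29^11 = 133 * 13 * 29 = 47 mod 138
  k=22: 29^22 = 25 * 31 * 13 = 1 mod 138  <- first divisor giving 1
Order = 22

22


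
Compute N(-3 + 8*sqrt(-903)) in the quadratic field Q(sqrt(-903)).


N(a + b*sqrt(d)) = a^2 - d*b^2
= (-3)^2 - (-903)*(8)^2
= 9 + 57792
= 57801

57801


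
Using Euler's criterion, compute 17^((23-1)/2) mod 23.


p = 23 is prime and the exponent is (p-1)/2 = 11, so by Euler's criterion 17^11 = (17/23) = +1 or -1 mod 23.
Compute by square-and-multiply:
  11 = 8 + 2 + 1 (binary 1011)
  Repeated squaring mod 23: 17^1 = 17, 17^2 = 13, 17^4 = 8, 17^8 = 18
  17^11 = 17^8 * 17^2 * 17^1 = 18 * 13 * 17 mod 23
    18 * 13 = 234 = 4 mod 23
    4 * 17 = 68 = 22 mod 23
  17^11 = 22 mod 23
Result 22 = p - 1 = -1 mod 23: 17 is a quadratic non-residue mod 23. As a residue in [0, p-1] the value is 22.
17^11 mod 23 = 22

22


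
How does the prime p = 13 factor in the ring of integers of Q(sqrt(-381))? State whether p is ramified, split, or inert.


K = Q(sqrt(-381)). Since d mod 4 = 3, disc(K) = -1524.
Check p | disc: -1524 mod 13 = 10.
p does not divide disc. Compute Legendre symbol (d/p):
9^((13-1)/2) mod 13 = 1
(d/p) = 1, so p splits: (p) = P*P' with e=1, f=1, g=2.
Therefore p is split.

split


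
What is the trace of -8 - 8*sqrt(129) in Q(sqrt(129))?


Tr(a + b*sqrt(d)) = (a + b*sqrt(d)) + (a - b*sqrt(d)) = 2a
= 2 * (-8)
= -16

-16


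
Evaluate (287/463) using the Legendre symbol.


p = 463 is prime, so compute (287/463) with the reciprocity algorithm (Jacobi-symbol steps: pull out 2s via (2/n), flip via reciprocity, reduce):
  reciprocity: (287/463) -> -(463/287)
  reduce: (176/287)
  pull out 2: (2/287) = +1  (since 287 mod 8 = 7)
  pull out 2: (2/287) = +1  (since 287 mod 8 = 7)
  pull out 2: (2/287) = +1  (since 287 mod 8 = 7)
  pull out 2: (2/287) = +1  (since 287 mod 8 = 7)
  reciprocity: (11/287) -> -(287/11)
  reduce: (1/11)
  (1/11) = 1
Product of signs = 1
(287/463) = 1

1


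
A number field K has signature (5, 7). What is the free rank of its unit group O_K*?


By Dirichlet's unit theorem:
rank = r1 + r2 - 1
= 5 + 7 - 1
= 11

11


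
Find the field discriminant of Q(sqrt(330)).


For K = Q(sqrt(d)) with d squarefree: disc(K) = d if d = 1 mod 4, and disc(K) = 4d if d = 2 or 3 mod 4.
Here d = 330, and d mod 4 = 2.
d = 2 mod 4, not 1 (O_K = Z[sqrt(d)]), so disc(K) = 4d = 4 * (330) = 1320

1320


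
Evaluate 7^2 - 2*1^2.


x^2 - d*y^2
= 7^2 - 2*1^2
= 49 - 2
= 47

47


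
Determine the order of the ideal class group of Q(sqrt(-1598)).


K = Q(sqrt(-1598)). d mod 4 = 2, so D = disc(K) = 4d = -6392
h(K) equals the number of primitive reduced positive-definite forms (a, b, c) = a*x^2 + b*x*y + c*y^2 with b^2 - 4ac = D,
where reduced means |b| <= a <= c, with b >= 0 whenever |b| = a or a = c, and primitive means gcd(a, b, c) = 1.
Reduced forces 3a^2 <= |D| = 6392, so 1 <= a <= 46; b must have the parity of D, and c = (b^2 - D)/(4a) must be an integer >= a.
Enumerate a = 1..46, b in [-a, a]:
  a=1: (1, 0, 1598)  [1]
  a=2: (2, 0, 799)  [1]
  a=3: (3, -2, 533), (3, 2, 533)  [2]
  a=4..5: none
  a=6: (6, -4, 267), (6, 4, 267)  [2]
  a=7..8: none
  a=9: (9, -4, 178), (9, 4, 178)  [2]
  a=10..12: none
  a=13: (13, -2, 123), (13, 2, 123)  [2]
  a=14..16: none
  a=17: (17, 0, 94)  [1]
  a=18: (18, -4, 89), (18, 4, 89)  [2]
  a=19: (19, -12, 86), (19, 12, 86)  [2]
  a=20..22: none
  a=23: (23, -18, 73), (23, 18, 73)  [2]
  a=24..25: none
  a=26: (26, -24, 67), (26, 24, 67)  [2]
  a=27: (27, -14, 61), (27, 14, 61)  [2]
  a=28..30: none
  a=31: (31, -26, 57), (31, 26, 57)  [2]
  a=32..33: none
  a=34: (34, 0, 47)  [1]
  a=35..36: none
  a=37: (37, -34, 51), (37, 34, 51)  [2]
  a=38: (38, -12, 43), (38, 12, 43)  [2]
  a=39: (39, -28, 46), (39, -2, 41), (39, 2, 41), (39, 28, 46)  [4]
  a=40..46: none
Total reduced forms: 1 + 1 + 2 + 2 + 2 + 2 + 1 + 2 + 2 + 2 + 2 + 2 + 2 + 1 + 2 + 2 + 4 = 32
h = 32

32


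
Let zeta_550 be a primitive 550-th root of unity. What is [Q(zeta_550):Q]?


The degree equals Euler's totient phi(550).
550 = 2 * 5^2 * 11
phi(550) = 200

200


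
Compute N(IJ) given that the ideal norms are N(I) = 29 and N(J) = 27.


N(IJ) = N(I) * N(J)
= 29 * 27
= 783

783


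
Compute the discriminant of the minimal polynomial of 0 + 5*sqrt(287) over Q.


The element 0 + 5*sqrt(287) has minimal polynomial:
x^2 + 0*x - 7175
Discriminant = (0)^2 - 4*(-7175)
= 0 + 28700
= 28700

28700


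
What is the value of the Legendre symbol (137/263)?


p = 263 is prime, so compute (137/263) with the reciprocity algorithm (Jacobi-symbol steps: pull out 2s via (2/n), flip via reciprocity, reduce):
  reciprocity: (137/263) -> +(263/137)
  reduce: (126/137)
  pull out 2: (2/137) = +1  (since 137 mod 8 = 1)
  reciprocity: (63/137) -> +(137/63)
  reduce: (11/63)
  reciprocity: (11/63) -> -(63/11)
  reduce: (8/11)
  pull out 2: (2/11) = -1  (since 11 mod 8 = 3)
  pull out 2: (2/11) = -1  (since 11 mod 8 = 3)
  pull out 2: (2/11) = -1  (since 11 mod 8 = 3)
  (1/11) = 1
Product of signs = 1
(137/263) = 1

1


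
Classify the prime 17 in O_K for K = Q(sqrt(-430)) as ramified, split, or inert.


K = Q(sqrt(-430)). Since d mod 4 = 2, disc(K) = -1720.
Check p | disc: -1720 mod 17 = 14.
p does not divide disc. Compute Legendre symbol (d/p):
12^((17-1)/2) mod 17 = -1
(d/p) = -1, so p is inert: (p) stays prime with e=1, f=2, g=1.
Therefore p is inert.

inert


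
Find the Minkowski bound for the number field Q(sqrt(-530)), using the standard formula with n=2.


d = -530, d mod 4 = 2, so disc(K) = 4d = -2120; |disc(K)| = 2120
Imaginary quadratic field, so n = 2, s = r2 = 1, r1 = 0
M = (n!/n^n) * (4/pi)^s * sqrt(|disc(K)|) = (2!/2^2) * (4/pi)^1 * sqrt(2120)
= 0.5 * 1.273240 * 46.043458
= 29.3122

29.3122


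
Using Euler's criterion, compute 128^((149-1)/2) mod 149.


p = 149 is prime and the exponent is (p-1)/2 = 74, so by Euler's criterion 128^74 = (128/149) = +1 or -1 mod 149.
Compute by square-and-multiply:
  74 = 64 + 8 + 2 (binary 1001010)
  Repeated squaring mod 149: 128^1 = 128, 128^2 = 143, 128^4 = 36, 128^8 = 104, 128^16 = 88, 128^32 = 145, 128^64 = 16
  128^74 = 128^64 * 128^8 * 128^2 = 16 * 104 * 143 mod 149
    16 * 104 = 1664 = 25 mod 149
    25 * 143 = 3575 = 148 mod 149
  128^74 = 148 mod 149
Result 148 = p - 1 = -1 mod 149: 128 is a quadratic non-residue mod 149. As a residue in [0, p-1] the value is 148.
128^74 mod 149 = 148

148


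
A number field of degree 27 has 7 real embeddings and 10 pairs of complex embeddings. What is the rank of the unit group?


By Dirichlet's unit theorem:
rank = r1 + r2 - 1
= 7 + 10 - 1
= 16

16


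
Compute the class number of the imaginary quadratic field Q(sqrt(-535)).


K = Q(sqrt(-535)). d mod 4 = 1, so D = disc(K) = d = -535
h(K) equals the number of primitive reduced positive-definite forms (a, b, c) = a*x^2 + b*x*y + c*y^2 with b^2 - 4ac = D,
where reduced means |b| <= a <= c, with b >= 0 whenever |b| = a or a = c, and primitive means gcd(a, b, c) = 1.
Reduced forces 3a^2 <= |D| = 535, so 1 <= a <= 13; b must have the parity of D, and c = (b^2 - D)/(4a) must be an integer >= a.
Enumerate a = 1..13, b in [-a, a]:
  a=1: (1, 1, 134)  [1]
  a=2: (2, -1, 67), (2, 1, 67)  [2]
  a=3: none
  a=4: (4, -3, 34), (4, 3, 34)  [2]
  a=5: (5, 5, 28)  [1]
  a=6: none
  a=7: (7, -5, 20), (7, 5, 20)  [2]
  a=8: (8, -3, 17), (8, 3, 17)  [2]
  a=9: none
  a=10: (10, -5, 14), (10, 5, 14)  [2]
  a=11: (11, -9, 14), (11, 9, 14)  [2]
  a=12..13: none
Total reduced forms: 1 + 2 + 2 + 1 + 2 + 2 + 2 + 2 = 14
h = 14

14


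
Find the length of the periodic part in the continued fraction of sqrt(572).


Run the CF algorithm for sqrt(572).
a_0 = floor(sqrt(572)) = 23; set m_0=0, q_0=1.
Recurrence: m' = q*a - m,  q' = (d - m'^2)/q,  a' = floor((a_0 + m')/q').
  step 1: m=23, q=43, a=1
  step 2: m=20, q=4, a=10
  step 3: m=20, q=43, a=1
  step 4: m=23, q=1, a=46
a_4 = 2*a_0 = 46, so the period closes here.
sqrt(572) = [23; 1, 10, 1, 46]
Period length = 4

4


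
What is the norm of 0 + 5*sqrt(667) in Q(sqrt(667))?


N(a + b*sqrt(d)) = a^2 - d*b^2
= (0)^2 - (667)*(5)^2
= 0 - 16675
= -16675

-16675


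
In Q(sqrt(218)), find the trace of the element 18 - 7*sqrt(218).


Tr(a + b*sqrt(d)) = (a + b*sqrt(d)) + (a - b*sqrt(d)) = 2a
= 2 * (18)
= 36

36


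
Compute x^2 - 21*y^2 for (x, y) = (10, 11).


x^2 - d*y^2
= 10^2 - 21*11^2
= 100 - 2541
= -2441

-2441


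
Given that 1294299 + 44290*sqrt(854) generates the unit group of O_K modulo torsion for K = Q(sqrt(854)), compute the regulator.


epsilon = 1294299 + 44290*sqrt(854)
= 2.5886e+06
R = ln(2.5886e+06)
= 14.7666

14.7666


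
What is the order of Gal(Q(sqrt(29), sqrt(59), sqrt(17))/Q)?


The 3 square roots of distinct primes are multiplicatively independent over Q,
so [K:Q] = 2^3 and Gal(K/Q) is isomorphic to (Z/2Z)^3.
|Gal| = 2^3 = 8

8


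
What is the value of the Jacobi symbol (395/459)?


Compute (395/459) via quadratic reciprocity:
  reciprocity: (395/459) -> -(459/395)
  reduce: (64/395)
  pull out 2: (2/395) = -1  (since 395 mod 8 = 3)
  pull out 2: (2/395) = -1  (since 395 mod 8 = 3)
  pull out 2: (2/395) = -1  (since 395 mod 8 = 3)
  pull out 2: (2/395) = -1  (since 395 mod 8 = 3)
  pull out 2: (2/395) = -1  (since 395 mod 8 = 3)
  pull out 2: (2/395) = -1  (since 395 mod 8 = 3)
  (1/395) = 1
Product of signs = -1

-1


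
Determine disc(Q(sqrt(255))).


For K = Q(sqrt(d)) with d squarefree: disc(K) = d if d = 1 mod 4, and disc(K) = 4d if d = 2 or 3 mod 4.
Here d = 255, and d mod 4 = 3.
d = 3 mod 4, not 1 (O_K = Z[sqrt(d)]), so disc(K) = 4d = 4 * (255) = 1020

1020


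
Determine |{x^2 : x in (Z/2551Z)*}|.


For prime p, the number of non-zero quadratic residues is (p-1)/2.
= (2551-1)/2
= 1275

1275


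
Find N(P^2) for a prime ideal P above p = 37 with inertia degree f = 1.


N(P^a) = p^(a*f)
= 37^(2*1)
= 37^2
= 1369

1369


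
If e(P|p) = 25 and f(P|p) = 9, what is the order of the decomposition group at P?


|D_P| = e * f
= 25 * 9
= 225

225


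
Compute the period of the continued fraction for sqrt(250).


Run the CF algorithm for sqrt(250).
a_0 = floor(sqrt(250)) = 15; set m_0=0, q_0=1.
Recurrence: m' = q*a - m,  q' = (d - m'^2)/q,  a' = floor((a_0 + m')/q').
  step 1: m=15, q=25, a=1
  step 2: m=10, q=6, a=4
  step 3: m=14, q=9, a=3
  step 4: m=13, q=9, a=3
  step 5: m=14, q=6, a=4
  step 6: m=10, q=25, a=1
  step 7: m=15, q=1, a=30
a_7 = 2*a_0 = 30, so the period closes here.
sqrt(250) = [15; 1, 4, 3, 3, 4, 1, 30]
Period length = 7

7


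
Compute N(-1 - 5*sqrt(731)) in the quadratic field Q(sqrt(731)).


N(a + b*sqrt(d)) = a^2 - d*b^2
= (-1)^2 - (731)*(-5)^2
= 1 - 18275
= -18274

-18274


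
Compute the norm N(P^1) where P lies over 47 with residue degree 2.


N(P^a) = p^(a*f)
= 47^(1*2)
= 47^2
= 2209

2209


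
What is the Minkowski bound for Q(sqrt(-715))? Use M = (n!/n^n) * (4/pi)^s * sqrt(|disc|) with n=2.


d = -715, d mod 4 = 1, so disc(K) = d = -715; |disc(K)| = 715
Imaginary quadratic field, so n = 2, s = r2 = 1, r1 = 0
M = (n!/n^n) * (4/pi)^s * sqrt(|disc(K)|) = (2!/2^2) * (4/pi)^1 * sqrt(715)
= 0.5 * 1.273240 * 26.739484
= 17.0229

17.0229


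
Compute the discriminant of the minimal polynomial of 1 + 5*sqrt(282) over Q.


The element 1 + 5*sqrt(282) has minimal polynomial:
x^2 - 2*x - 7049
Discriminant = (-2)^2 - 4*(-7049)
= 4 + 28196
= 28200

28200


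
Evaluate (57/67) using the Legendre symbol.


p = 67 is prime, so compute (57/67) with the reciprocity algorithm (Jacobi-symbol steps: pull out 2s via (2/n), flip via reciprocity, reduce):
  reciprocity: (57/67) -> +(67/57)
  reduce: (10/57)
  pull out 2: (2/57) = +1  (since 57 mod 8 = 1)
  reciprocity: (5/57) -> +(57/5)
  reduce: (2/5)
  pull out 2: (2/5) = -1  (since 5 mod 8 = 5)
  (1/5) = 1
Product of signs = -1
(57/67) = -1

-1


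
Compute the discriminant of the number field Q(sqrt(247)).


For K = Q(sqrt(d)) with d squarefree: disc(K) = d if d = 1 mod 4, and disc(K) = 4d if d = 2 or 3 mod 4.
Here d = 247, and d mod 4 = 3.
d = 3 mod 4, not 1 (O_K = Z[sqrt(d)]), so disc(K) = 4d = 4 * (247) = 988

988


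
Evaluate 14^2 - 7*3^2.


x^2 - d*y^2
= 14^2 - 7*3^2
= 196 - 63
= 133

133


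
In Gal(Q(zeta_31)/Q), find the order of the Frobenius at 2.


The Frobenius at p in Gal(Q(zeta_n)/Q) = (Z/nZ)* is the class of p, so its order is ord_31(2), the smallest k >= 1 with 2^k = 1 mod 31.
n = 31 = 31, phi(31) = 30; the order divides phi(n).
Divisors of 30: 1, 2, 3, 5, 6, 10, 15, 30
Repeated squaring mod 31: 2^1 = 2, 2^2 = 4, 2^4 = 16, 2^8 = 8, 2^16 = 2
Test divisors in increasing order:
  k=1: 2^1 = 2 mod 31
  k=2: 2^2 = 4 mod 31
  k=3: 2^3 = 4 * 2 = 8 mod 31
  k=5: 2^5 = 16 * 2 = 1 mod 31  <- first divisor giving 1
Order = 5

5


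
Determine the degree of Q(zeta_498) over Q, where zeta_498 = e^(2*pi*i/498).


The degree equals Euler's totient phi(498).
498 = 2 * 3 * 83
phi(498) = 164

164


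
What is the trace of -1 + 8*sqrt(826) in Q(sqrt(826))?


Tr(a + b*sqrt(d)) = (a + b*sqrt(d)) + (a - b*sqrt(d)) = 2a
= 2 * (-1)
= -2

-2


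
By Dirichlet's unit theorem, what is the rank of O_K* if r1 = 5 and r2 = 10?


By Dirichlet's unit theorem:
rank = r1 + r2 - 1
= 5 + 10 - 1
= 14

14


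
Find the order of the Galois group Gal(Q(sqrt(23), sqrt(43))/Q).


The 2 square roots of distinct primes are multiplicatively independent over Q,
so [K:Q] = 2^2 and Gal(K/Q) is isomorphic to (Z/2Z)^2.
|Gal| = 2^2 = 4

4


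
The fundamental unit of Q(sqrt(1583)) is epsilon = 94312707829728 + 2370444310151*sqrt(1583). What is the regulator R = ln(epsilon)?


epsilon = 94312707829728 + 2370444310151*sqrt(1583)
= 1.8863e+14
R = ln(1.8863e+14)
= 32.8708

32.8708


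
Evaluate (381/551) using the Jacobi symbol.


Compute (381/551) via quadratic reciprocity:
  reciprocity: (381/551) -> +(551/381)
  reduce: (170/381)
  pull out 2: (2/381) = -1  (since 381 mod 8 = 5)
  reciprocity: (85/381) -> +(381/85)
  reduce: (41/85)
  reciprocity: (41/85) -> +(85/41)
  reduce: (3/41)
  reciprocity: (3/41) -> +(41/3)
  reduce: (2/3)
  pull out 2: (2/3) = -1  (since 3 mod 8 = 3)
  (1/3) = 1
Product of signs = 1

1


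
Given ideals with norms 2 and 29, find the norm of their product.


N(IJ) = N(I) * N(J)
= 2 * 29
= 58

58


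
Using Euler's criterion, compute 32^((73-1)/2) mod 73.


p = 73 is prime and the exponent is (p-1)/2 = 36, so by Euler's criterion 32^36 = (32/73) = +1 or -1 mod 73.
Compute by square-and-multiply:
  36 = 32 + 4 (binary 100100)
  Repeated squaring mod 73: 32^1 = 32, 32^2 = 2, 32^4 = 4, 32^8 = 16, 32^16 = 37, 32^32 = 55
  32^36 = 32^32 * 32^4 = 55 * 4 mod 73
    55 * 4 = 220 = 1 mod 73
  32^36 = 1 mod 73
Result 1: 32 is a quadratic residue mod 73.
32^36 mod 73 = 1

1


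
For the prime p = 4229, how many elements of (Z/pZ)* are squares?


For prime p, the number of non-zero quadratic residues is (p-1)/2.
= (4229-1)/2
= 2114

2114


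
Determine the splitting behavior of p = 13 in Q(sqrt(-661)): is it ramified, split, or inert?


K = Q(sqrt(-661)). Since d mod 4 = 3, disc(K) = -2644.
Check p | disc: -2644 mod 13 = 8.
p does not divide disc. Compute Legendre symbol (d/p):
2^((13-1)/2) mod 13 = -1
(d/p) = -1, so p is inert: (p) stays prime with e=1, f=2, g=1.
Therefore p is inert.

inert


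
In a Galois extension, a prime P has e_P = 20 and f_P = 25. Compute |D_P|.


|D_P| = e * f
= 20 * 25
= 500

500


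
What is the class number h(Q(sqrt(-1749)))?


K = Q(sqrt(-1749)). d mod 4 = 3, so D = disc(K) = 4d = -6996
h(K) equals the number of primitive reduced positive-definite forms (a, b, c) = a*x^2 + b*x*y + c*y^2 with b^2 - 4ac = D,
where reduced means |b| <= a <= c, with b >= 0 whenever |b| = a or a = c, and primitive means gcd(a, b, c) = 1.
Reduced forces 3a^2 <= |D| = 6996, so 1 <= a <= 48; b must have the parity of D, and c = (b^2 - D)/(4a) must be an integer >= a.
Enumerate a = 1..48, b in [-a, a]:
  a=1: (1, 0, 1749)  [1]
  a=2: (2, 2, 875)  [1]
  a=3: (3, 0, 583)  [1]
  a=4: none
  a=5: (5, -2, 350), (5, 2, 350)  [2]
  a=6: (6, 6, 293)  [1]
  a=7: (7, -2, 250), (7, 2, 250)  [2]
  a=8..9: none
  a=10: (10, -2, 175), (10, 2, 175)  [2]
  a=11: (11, 0, 159)  [1]
  a=12..13: none
  a=14: (14, -2, 125), (14, 2, 125)  [2]
  a=15: (15, -12, 119), (15, 12, 119)  [2]
  a=16: none
  a=17: (17, -12, 105), (17, 12, 105)  [2]
  a=18..20: none
  a=21: (21, -12, 85), (21, 12, 85)  [2]
  a=22: (22, 22, 85)  [1]
  a=23..24: none
  a=25: (25, -2, 70), (25, 2, 70)  [2]
  a=26..28: none
  a=29: (29, -14, 62), (29, 14, 62)  [2]
  a=30: (30, -18, 61), (30, 18, 61)  [2]
  a=31: (31, -14, 58), (31, 14, 58)  [2]
  a=32: none
  a=33: (33, 0, 53)  [1]
  a=34: (34, -22, 55), (34, 22, 55)  [2]
  a=35: (35, -12, 51), (35, -2, 50), (35, 2, 50), (35, 12, 51)  [4]
  a=36: none
  a=37: (37, -16, 49), (37, 16, 49)  [2]
  a=38..41: none
  a=42: (42, -30, 47), (42, 30, 47)  [2]
  a=43: (43, 20, 43)  [1]
  a=44..48: none
Total reduced forms: 1 + 1 + 1 + 2 + 1 + 2 + 2 + 1 + 2 + 2 + 2 + 2 + 1 + 2 + 2 + 2 + 2 + 1 + 2 + 4 + 2 + 2 + 1 = 40
h = 40

40


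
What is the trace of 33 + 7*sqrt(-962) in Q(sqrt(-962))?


Tr(a + b*sqrt(d)) = (a + b*sqrt(d)) + (a - b*sqrt(d)) = 2a
= 2 * (33)
= 66

66


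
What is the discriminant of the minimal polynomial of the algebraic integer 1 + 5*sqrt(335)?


The element 1 + 5*sqrt(335) has minimal polynomial:
x^2 - 2*x - 8374
Discriminant = (-2)^2 - 4*(-8374)
= 4 + 33496
= 33500

33500


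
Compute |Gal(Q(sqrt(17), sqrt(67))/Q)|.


The 2 square roots of distinct primes are multiplicatively independent over Q,
so [K:Q] = 2^2 and Gal(K/Q) is isomorphic to (Z/2Z)^2.
|Gal| = 2^2 = 4

4


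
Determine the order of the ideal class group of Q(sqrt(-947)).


K = Q(sqrt(-947)). d mod 4 = 1, so D = disc(K) = d = -947
h(K) equals the number of primitive reduced positive-definite forms (a, b, c) = a*x^2 + b*x*y + c*y^2 with b^2 - 4ac = D,
where reduced means |b| <= a <= c, with b >= 0 whenever |b| = a or a = c, and primitive means gcd(a, b, c) = 1.
Reduced forces 3a^2 <= |D| = 947, so 1 <= a <= 17; b must have the parity of D, and c = (b^2 - D)/(4a) must be an integer >= a.
Enumerate a = 1..17, b in [-a, a]:
  a=1: (1, 1, 237)  [1]
  a=2: none
  a=3: (3, -1, 79), (3, 1, 79)  [2]
  a=4..8: none
  a=9: (9, -5, 27), (9, 5, 27)  [2]
  a=10..17: none
Total reduced forms: 1 + 2 + 2 = 5
h = 5

5


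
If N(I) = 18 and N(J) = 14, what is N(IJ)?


N(IJ) = N(I) * N(J)
= 18 * 14
= 252

252


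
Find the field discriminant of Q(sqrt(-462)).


For K = Q(sqrt(d)) with d squarefree: disc(K) = d if d = 1 mod 4, and disc(K) = 4d if d = 2 or 3 mod 4.
Here d = -462, and d mod 4 = 2.
d = 2 mod 4, not 1 (O_K = Z[sqrt(d)]), so disc(K) = 4d = 4 * (-462) = -1848

-1848


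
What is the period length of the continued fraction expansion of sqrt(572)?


Run the CF algorithm for sqrt(572).
a_0 = floor(sqrt(572)) = 23; set m_0=0, q_0=1.
Recurrence: m' = q*a - m,  q' = (d - m'^2)/q,  a' = floor((a_0 + m')/q').
  step 1: m=23, q=43, a=1
  step 2: m=20, q=4, a=10
  step 3: m=20, q=43, a=1
  step 4: m=23, q=1, a=46
a_4 = 2*a_0 = 46, so the period closes here.
sqrt(572) = [23; 1, 10, 1, 46]
Period length = 4

4


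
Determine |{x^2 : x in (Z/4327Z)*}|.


For prime p, the number of non-zero quadratic residues is (p-1)/2.
= (4327-1)/2
= 2163

2163


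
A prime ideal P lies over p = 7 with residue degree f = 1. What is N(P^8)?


N(P^a) = p^(a*f)
= 7^(8*1)
= 7^8
= 5764801

5764801


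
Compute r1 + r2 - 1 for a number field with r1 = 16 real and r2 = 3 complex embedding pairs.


By Dirichlet's unit theorem:
rank = r1 + r2 - 1
= 16 + 3 - 1
= 18

18


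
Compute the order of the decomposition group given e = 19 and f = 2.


|D_P| = e * f
= 19 * 2
= 38

38


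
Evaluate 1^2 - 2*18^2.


x^2 - d*y^2
= 1^2 - 2*18^2
= 1 - 648
= -647

-647


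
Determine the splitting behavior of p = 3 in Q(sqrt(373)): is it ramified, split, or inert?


K = Q(sqrt(373)). Since d mod 4 = 1, disc(K) = 373.
Check p | disc: 373 mod 3 = 1.
p does not divide disc. Compute Legendre symbol (d/p):
1^((3-1)/2) mod 3 = 1
(d/p) = 1, so p splits: (p) = P*P' with e=1, f=1, g=2.
Therefore p is split.

split


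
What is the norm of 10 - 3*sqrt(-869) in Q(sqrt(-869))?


N(a + b*sqrt(d)) = a^2 - d*b^2
= (10)^2 - (-869)*(-3)^2
= 100 + 7821
= 7921

7921


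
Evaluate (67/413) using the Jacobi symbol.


Compute (67/413) via quadratic reciprocity:
  reciprocity: (67/413) -> +(413/67)
  reduce: (11/67)
  reciprocity: (11/67) -> -(67/11)
  reduce: (1/11)
  (1/11) = 1
Product of signs = -1

-1


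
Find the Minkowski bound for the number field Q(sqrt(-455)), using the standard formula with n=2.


d = -455, d mod 4 = 1, so disc(K) = d = -455; |disc(K)| = 455
Imaginary quadratic field, so n = 2, s = r2 = 1, r1 = 0
M = (n!/n^n) * (4/pi)^s * sqrt(|disc(K)|) = (2!/2^2) * (4/pi)^1 * sqrt(455)
= 0.5 * 1.273240 * 21.330729
= 13.5796

13.5796


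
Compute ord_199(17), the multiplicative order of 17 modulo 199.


We want ord_199(17), the smallest k >= 1 with 17^k = 1 mod 199.
n = 199 = 199, phi(199) = 198; the order divides phi(n).
Divisors of 198: 1, 2, 3, 6, 9, 11, 18, 22, 33, 66, 99, 198
Repeated squaring mod 199: 17^1 = 17, 17^2 = 90, 17^4 = 140, 17^8 = 98, 17^16 = 52, 17^32 = 117, 17^64 = 157, 17^128 = 172
Test divisors in increasing order:
  k=1: 17^1 = 17 mod 199
  k=2: 17^2 = 90 mod 199
  k=3: 17^3 = 90 * 17 = 137 mod 199
  k=6: 17^6 = 140 * 90 = 63 mod 199
  k=9: 17^9 = 98 * 17 = 74 mod 199
  k=11: 17^11 = 98 * 90 * 17 = 93 mod 199
  k=18: 17^18 = 52 * 90 = 103 mod 199
  k=22: 17^22 = 52 * 140 * 90 = 92 mod 199
  k=33: 17^33 = 117 * 17 = 198 mod 199
  k=66: 17^66 = 157 * 90 = 1 mod 199  <- first divisor giving 1
Order = 66

66


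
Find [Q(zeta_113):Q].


The degree equals Euler's totient phi(113).
113 = 113
phi(113) = 112

112


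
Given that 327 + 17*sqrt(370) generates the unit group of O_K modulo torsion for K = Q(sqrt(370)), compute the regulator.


epsilon = 327 + 17*sqrt(370)
= 654.0015
R = ln(654.0015)
= 6.4831

6.4831


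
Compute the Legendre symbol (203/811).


p = 811 is prime, so compute (203/811) with the reciprocity algorithm (Jacobi-symbol steps: pull out 2s via (2/n), flip via reciprocity, reduce):
  reciprocity: (203/811) -> -(811/203)
  reduce: (202/203)
  pull out 2: (2/203) = -1  (since 203 mod 8 = 3)
  reciprocity: (101/203) -> +(203/101)
  reduce: (1/101)
  (1/101) = 1
Product of signs = 1
(203/811) = 1

1


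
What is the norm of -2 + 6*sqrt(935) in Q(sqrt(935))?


N(a + b*sqrt(d)) = a^2 - d*b^2
= (-2)^2 - (935)*(6)^2
= 4 - 33660
= -33656

-33656


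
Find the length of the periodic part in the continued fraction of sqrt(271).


Run the CF algorithm for sqrt(271).
a_0 = floor(sqrt(271)) = 16; set m_0=0, q_0=1.
Recurrence: m' = q*a - m,  q' = (d - m'^2)/q,  a' = floor((a_0 + m')/q').
  step 1: m=16, q=15, a=2
  step 2: m=14, q=5, a=6
  step 3: m=16, q=3, a=10
  step 4: m=14, q=25, a=1
  step 5: m=11, q=6, a=4
  step 6: m=13, q=17, a=1
  step 7: m=4, q=15, a=1
  step 8: m=11, q=10, a=2
  step 9: m=9, q=19, a=1
  step 10: m=10, q=9, a=2
  step 11: m=8, q=23, a=1
  step 12: m=15, q=2, a=15
  step 13: m=15, q=23, a=1
  step 14: m=8, q=9, a=2
  step 15: m=10, q=19, a=1
  step 16: m=9, q=10, a=2
  step 17: m=11, q=15, a=1
  step 18: m=4, q=17, a=1
  step 19: m=13, q=6, a=4
  step 20: m=11, q=25, a=1
  step 21: m=14, q=3, a=10
  step 22: m=16, q=5, a=6
  step 23: m=14, q=15, a=2
  step 24: m=16, q=1, a=32
a_24 = 2*a_0 = 32, so the period closes here.
sqrt(271) = [16; 2, 6, 10, 1, 4, 1, 1, 2, 1, 2, 1, 15, 1, 2, 1, 2, 1, 1, 4, 1, 10, 6, 2, 32]
Period length = 24

24
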